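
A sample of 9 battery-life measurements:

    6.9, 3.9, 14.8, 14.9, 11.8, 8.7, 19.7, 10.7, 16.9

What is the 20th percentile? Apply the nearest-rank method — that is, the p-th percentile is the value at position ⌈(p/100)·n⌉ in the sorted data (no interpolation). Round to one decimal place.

6.9

Sorted: 3.9, 6.9, 8.7, 10.7, 11.8, 14.8, 14.9, 16.9, 19.7.
n = 9.
Position = ⌈20/100 · 9⌉ = ⌈1.8⌉ = 2.
The value at rank 2 is 6.9.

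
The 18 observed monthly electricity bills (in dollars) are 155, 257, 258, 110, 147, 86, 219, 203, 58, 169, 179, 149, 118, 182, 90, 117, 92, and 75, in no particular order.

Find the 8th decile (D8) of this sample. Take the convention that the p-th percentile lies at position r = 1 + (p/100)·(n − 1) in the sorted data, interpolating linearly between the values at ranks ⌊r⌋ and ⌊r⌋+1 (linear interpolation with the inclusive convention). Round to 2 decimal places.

194.60

Sorted: 58, 75, 86, 90, 92, 110, 117, 118, 147, 149, 155, 169, 179, 182, 203, 219, 257, 258.
n = 18.
r = 1 + (80/100)·(18 − 1) = 1 + 13.6 = 14.6.
Rank 14 is 182 and rank 15 is 203.
Interpolate: 182 + 0.6·(203 − 182) = 182 + 0.6·21 = 194.6.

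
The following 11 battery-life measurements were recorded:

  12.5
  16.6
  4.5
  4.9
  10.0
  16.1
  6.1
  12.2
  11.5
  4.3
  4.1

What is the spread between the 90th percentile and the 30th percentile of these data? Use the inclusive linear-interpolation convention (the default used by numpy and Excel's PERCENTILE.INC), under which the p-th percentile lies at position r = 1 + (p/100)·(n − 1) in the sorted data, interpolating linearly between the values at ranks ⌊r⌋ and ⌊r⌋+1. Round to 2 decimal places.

Sorted: 4.1, 4.3, 4.5, 4.9, 6.1, 10.0, 11.5, 12.2, 12.5, 16.1, 16.6.
n = 11.
P30: r = 4 (integer) → 4.9.
P90: r = 10 (integer) → 16.1.
Difference: 16.1 − 4.9 = 11.2.

11.20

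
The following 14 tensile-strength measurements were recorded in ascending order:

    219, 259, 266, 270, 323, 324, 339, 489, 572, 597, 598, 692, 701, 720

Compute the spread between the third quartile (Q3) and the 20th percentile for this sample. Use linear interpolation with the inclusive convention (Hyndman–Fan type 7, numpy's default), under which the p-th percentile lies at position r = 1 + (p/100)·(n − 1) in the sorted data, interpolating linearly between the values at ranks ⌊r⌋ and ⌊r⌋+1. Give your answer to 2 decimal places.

n = 14.
P20: r = 3.6; ranks 3–4 are 266, 270; interpolating gives 268.4.
P75: r = 10.75; ranks 10–11 are 597, 598; interpolating gives 597.75.
Difference: 597.75 − 268.4 = 329.35.

329.35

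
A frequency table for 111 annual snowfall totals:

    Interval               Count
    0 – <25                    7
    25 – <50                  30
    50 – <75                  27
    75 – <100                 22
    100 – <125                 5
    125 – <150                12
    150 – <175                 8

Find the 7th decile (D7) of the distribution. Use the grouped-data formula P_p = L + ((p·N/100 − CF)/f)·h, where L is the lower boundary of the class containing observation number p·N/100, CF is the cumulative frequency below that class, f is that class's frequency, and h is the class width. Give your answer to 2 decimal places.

90.57

N = 111; target position k = 70/100 · 111 = 77.7.
Cumulative frequencies: 7, 37, 64, 86, 91, 103, 111.
Observation 77.7 falls in the class 75 – <100.
L = 75, CF = 64, f = 22, h = 25.
P70 = 75 + ((77.7 − 64)/22)·25 = 75 + 15.5682 = 90.5682.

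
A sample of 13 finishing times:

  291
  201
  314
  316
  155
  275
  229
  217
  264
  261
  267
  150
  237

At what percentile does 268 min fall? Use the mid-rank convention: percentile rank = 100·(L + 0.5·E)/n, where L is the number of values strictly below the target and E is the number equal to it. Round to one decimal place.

Sorted: 150, 155, 201, 217, 229, 237, 261, 264, 267, 275, 291, 314, 316.
Count below 268: L = 9; count equal: E = 0; n = 13.
Percentile rank = 100·(9 + 0.5·0)/13 = 100·9/13 = 69.23.

69.2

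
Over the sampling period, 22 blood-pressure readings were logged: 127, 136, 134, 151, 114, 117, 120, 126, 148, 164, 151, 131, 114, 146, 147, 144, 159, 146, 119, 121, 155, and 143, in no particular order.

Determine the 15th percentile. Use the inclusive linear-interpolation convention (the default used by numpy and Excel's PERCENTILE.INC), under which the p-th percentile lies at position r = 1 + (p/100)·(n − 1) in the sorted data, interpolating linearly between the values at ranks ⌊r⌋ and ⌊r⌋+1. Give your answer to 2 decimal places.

119.15

Sorted: 114, 114, 117, 119, 120, 121, 126, 127, 131, 134, 136, 143, 144, 146, 146, 147, 148, 151, 151, 155, 159, 164.
n = 22.
r = 1 + (15/100)·(22 − 1) = 1 + 3.15 = 4.15.
Rank 4 is 119 and rank 5 is 120.
Interpolate: 119 + 0.15·(120 − 119) = 119 + 0.15·1 = 119.15.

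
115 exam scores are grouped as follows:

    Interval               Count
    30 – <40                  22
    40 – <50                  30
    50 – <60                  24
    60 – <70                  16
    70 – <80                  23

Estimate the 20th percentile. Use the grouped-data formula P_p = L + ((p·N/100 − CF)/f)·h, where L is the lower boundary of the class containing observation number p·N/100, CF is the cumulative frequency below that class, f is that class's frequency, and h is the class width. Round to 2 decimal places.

N = 115; target position k = 20/100 · 115 = 23.
Cumulative frequencies: 22, 52, 76, 92, 115.
Observation 23 falls in the class 40 – <50.
L = 40, CF = 22, f = 30, h = 10.
P20 = 40 + ((23 − 22)/30)·10 = 40 + 0.333333 = 40.3333.

40.33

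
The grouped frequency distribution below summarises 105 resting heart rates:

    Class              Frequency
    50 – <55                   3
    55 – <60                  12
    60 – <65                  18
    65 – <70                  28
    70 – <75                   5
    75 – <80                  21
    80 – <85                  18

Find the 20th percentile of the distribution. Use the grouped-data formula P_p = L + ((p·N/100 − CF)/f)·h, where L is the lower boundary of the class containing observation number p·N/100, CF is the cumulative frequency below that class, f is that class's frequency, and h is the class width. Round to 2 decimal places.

N = 105; target position k = 20/100 · 105 = 21.
Cumulative frequencies: 3, 15, 33, 61, 66, 87, 105.
Observation 21 falls in the class 60 – <65.
L = 60, CF = 15, f = 18, h = 5.
P20 = 60 + ((21 − 15)/18)·5 = 60 + 1.66667 = 61.6667.

61.67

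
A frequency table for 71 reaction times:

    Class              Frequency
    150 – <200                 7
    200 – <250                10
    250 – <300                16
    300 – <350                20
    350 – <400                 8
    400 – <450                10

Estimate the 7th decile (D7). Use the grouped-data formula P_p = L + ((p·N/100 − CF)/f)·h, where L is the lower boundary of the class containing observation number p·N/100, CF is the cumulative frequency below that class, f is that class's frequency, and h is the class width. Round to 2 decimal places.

341.75

N = 71; target position k = 70/100 · 71 = 49.7.
Cumulative frequencies: 7, 17, 33, 53, 61, 71.
Observation 49.7 falls in the class 300 – <350.
L = 300, CF = 33, f = 20, h = 50.
P70 = 300 + ((49.7 − 33)/20)·50 = 300 + 41.75 = 341.75.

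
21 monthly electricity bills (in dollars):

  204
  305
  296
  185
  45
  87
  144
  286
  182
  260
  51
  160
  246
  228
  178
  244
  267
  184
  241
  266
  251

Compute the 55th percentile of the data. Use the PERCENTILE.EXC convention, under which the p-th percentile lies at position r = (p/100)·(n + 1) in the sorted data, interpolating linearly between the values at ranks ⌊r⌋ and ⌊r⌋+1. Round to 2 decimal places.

241.30

Sorted: 45, 51, 87, 144, 160, 178, 182, 184, 185, 204, 228, 241, 244, 246, 251, 260, 266, 267, 286, 296, 305.
n = 21.
r = (55/100)·(21 + 1) = 12.1.
Rank 12 is 241 and rank 13 is 244.
Interpolate: 241 + 0.1·(244 − 241) = 241 + 0.1·3 = 241.3.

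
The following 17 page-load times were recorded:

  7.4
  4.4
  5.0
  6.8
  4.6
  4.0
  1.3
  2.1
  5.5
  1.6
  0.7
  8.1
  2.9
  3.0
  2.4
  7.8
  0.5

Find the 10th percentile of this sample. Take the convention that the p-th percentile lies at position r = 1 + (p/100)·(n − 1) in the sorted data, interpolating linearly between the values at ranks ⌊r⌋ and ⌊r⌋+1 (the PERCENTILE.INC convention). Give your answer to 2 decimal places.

Sorted: 0.5, 0.7, 1.3, 1.6, 2.1, 2.4, 2.9, 3.0, 4.0, 4.4, 4.6, 5.0, 5.5, 6.8, 7.4, 7.8, 8.1.
n = 17.
r = 1 + (10/100)·(17 − 1) = 1 + 1.6 = 2.6.
Rank 2 is 0.7 and rank 3 is 1.3.
Interpolate: 0.7 + 0.6·(1.3 − 0.7) = 0.7 + 0.6·0.6 = 1.06.

1.06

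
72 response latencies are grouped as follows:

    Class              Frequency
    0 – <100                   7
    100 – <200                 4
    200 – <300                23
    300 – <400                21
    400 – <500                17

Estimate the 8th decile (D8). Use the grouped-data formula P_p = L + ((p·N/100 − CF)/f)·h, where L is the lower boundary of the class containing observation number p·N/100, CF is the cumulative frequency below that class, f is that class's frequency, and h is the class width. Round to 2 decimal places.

415.29

N = 72; target position k = 80/100 · 72 = 57.6.
Cumulative frequencies: 7, 11, 34, 55, 72.
Observation 57.6 falls in the class 400 – <500.
L = 400, CF = 55, f = 17, h = 100.
P80 = 400 + ((57.6 − 55)/17)·100 = 400 + 15.2941 = 415.294.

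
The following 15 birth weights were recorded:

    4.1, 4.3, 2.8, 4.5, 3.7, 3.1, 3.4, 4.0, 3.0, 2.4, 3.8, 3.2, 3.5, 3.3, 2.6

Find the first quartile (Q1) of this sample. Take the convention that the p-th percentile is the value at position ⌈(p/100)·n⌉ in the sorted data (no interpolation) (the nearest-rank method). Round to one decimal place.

3.0

Sorted: 2.4, 2.6, 2.8, 3.0, 3.1, 3.2, 3.3, 3.4, 3.5, 3.7, 3.8, 4.0, 4.1, 4.3, 4.5.
n = 15.
Position = ⌈25/100 · 15⌉ = ⌈3.75⌉ = 4.
The value at rank 4 is 3.0.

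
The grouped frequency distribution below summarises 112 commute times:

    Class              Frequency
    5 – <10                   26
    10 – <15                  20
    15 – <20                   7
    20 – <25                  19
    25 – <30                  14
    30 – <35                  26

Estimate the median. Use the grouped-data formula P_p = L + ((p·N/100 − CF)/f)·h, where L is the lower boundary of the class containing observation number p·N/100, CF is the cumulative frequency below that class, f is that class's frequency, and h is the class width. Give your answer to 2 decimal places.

N = 112; target position k = 50/100 · 112 = 56.
Cumulative frequencies: 26, 46, 53, 72, 86, 112.
Observation 56 falls in the class 20 – <25.
L = 20, CF = 53, f = 19, h = 5.
P50 = 20 + ((56 − 53)/19)·5 = 20 + 0.789474 = 20.7895.

20.79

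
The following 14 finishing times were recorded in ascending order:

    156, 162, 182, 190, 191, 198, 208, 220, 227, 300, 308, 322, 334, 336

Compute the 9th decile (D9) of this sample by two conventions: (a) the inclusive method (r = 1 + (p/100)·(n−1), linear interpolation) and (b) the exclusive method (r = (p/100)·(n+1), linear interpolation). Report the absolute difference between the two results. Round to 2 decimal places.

n = 14.
(a) r = 12.7; between ranks 12 (322) and 13 (334): 330.4.
(b) r = 13.5; between ranks 13 (334) and 14 (336): 335.
|330.4 − 335| = 4.6.

4.60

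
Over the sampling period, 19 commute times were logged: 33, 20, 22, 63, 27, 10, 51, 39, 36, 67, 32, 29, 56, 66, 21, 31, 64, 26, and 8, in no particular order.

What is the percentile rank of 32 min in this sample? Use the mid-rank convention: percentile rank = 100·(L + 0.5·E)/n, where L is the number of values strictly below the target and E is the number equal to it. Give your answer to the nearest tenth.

Sorted: 8, 10, 20, 21, 22, 26, 27, 29, 31, 32, 33, 36, 39, 51, 56, 63, 64, 66, 67.
Count below 32: L = 9; count equal: E = 1; n = 19.
Percentile rank = 100·(9 + 0.5·1)/19 = 100·9.5/19 = 50.

50.0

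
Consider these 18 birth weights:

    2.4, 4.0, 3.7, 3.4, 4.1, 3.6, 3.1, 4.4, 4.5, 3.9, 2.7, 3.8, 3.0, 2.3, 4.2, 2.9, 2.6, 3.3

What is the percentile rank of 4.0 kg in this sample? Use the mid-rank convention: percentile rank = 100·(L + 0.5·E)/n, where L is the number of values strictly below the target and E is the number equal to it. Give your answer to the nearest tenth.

75.0

Sorted: 2.3, 2.4, 2.6, 2.7, 2.9, 3.0, 3.1, 3.3, 3.4, 3.6, 3.7, 3.8, 3.9, 4.0, 4.1, 4.2, 4.4, 4.5.
Count below 4.0: L = 13; count equal: E = 1; n = 18.
Percentile rank = 100·(13 + 0.5·1)/18 = 100·13.5/18 = 75.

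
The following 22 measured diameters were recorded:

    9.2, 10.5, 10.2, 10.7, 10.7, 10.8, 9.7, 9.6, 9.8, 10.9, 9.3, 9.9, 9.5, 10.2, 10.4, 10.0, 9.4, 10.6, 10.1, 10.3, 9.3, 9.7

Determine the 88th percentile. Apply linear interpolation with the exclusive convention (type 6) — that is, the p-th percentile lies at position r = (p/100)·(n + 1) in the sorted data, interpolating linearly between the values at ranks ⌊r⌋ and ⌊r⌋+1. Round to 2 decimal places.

Sorted: 9.2, 9.3, 9.3, 9.4, 9.5, 9.6, 9.7, 9.7, 9.8, 9.9, 10.0, 10.1, 10.2, 10.2, 10.3, 10.4, 10.5, 10.6, 10.7, 10.7, 10.8, 10.9.
n = 22.
r = (88/100)·(22 + 1) = 20.24.
Rank 20 is 10.7 and rank 21 is 10.8.
Interpolate: 10.7 + 0.24·(10.8 − 10.7) = 10.7 + 0.24·0.1 = 10.724.

10.72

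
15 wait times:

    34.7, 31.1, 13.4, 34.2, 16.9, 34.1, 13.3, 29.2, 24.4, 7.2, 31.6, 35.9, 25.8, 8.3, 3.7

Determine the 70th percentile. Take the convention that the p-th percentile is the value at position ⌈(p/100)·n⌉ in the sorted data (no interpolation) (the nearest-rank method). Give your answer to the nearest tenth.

31.6

Sorted: 3.7, 7.2, 8.3, 13.3, 13.4, 16.9, 24.4, 25.8, 29.2, 31.1, 31.6, 34.1, 34.2, 34.7, 35.9.
n = 15.
Position = ⌈70/100 · 15⌉ = ⌈10.5⌉ = 11.
The value at rank 11 is 31.6.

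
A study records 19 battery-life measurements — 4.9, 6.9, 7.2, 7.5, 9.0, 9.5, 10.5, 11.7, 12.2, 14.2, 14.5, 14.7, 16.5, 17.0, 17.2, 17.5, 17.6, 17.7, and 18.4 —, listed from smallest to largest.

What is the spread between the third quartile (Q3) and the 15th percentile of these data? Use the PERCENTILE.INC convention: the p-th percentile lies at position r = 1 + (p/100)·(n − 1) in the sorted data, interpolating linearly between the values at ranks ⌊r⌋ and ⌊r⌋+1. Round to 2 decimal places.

n = 19.
P15: r = 3.7; ranks 3–4 are 7.2, 7.5; interpolating gives 7.41.
P75: r = 14.5; ranks 14–15 are 17.0, 17.2; interpolating gives 17.1.
Difference: 17.1 − 7.41 = 9.69.

9.69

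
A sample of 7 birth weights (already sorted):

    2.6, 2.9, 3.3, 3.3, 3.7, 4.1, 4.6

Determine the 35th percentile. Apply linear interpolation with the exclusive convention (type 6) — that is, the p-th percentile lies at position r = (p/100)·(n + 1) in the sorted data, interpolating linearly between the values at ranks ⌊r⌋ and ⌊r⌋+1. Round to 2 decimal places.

n = 7.
r = (35/100)·(7 + 1) = 2.8.
Rank 2 is 2.9 and rank 3 is 3.3.
Interpolate: 2.9 + 0.8·(3.3 − 2.9) = 2.9 + 0.8·0.4 = 3.22.

3.22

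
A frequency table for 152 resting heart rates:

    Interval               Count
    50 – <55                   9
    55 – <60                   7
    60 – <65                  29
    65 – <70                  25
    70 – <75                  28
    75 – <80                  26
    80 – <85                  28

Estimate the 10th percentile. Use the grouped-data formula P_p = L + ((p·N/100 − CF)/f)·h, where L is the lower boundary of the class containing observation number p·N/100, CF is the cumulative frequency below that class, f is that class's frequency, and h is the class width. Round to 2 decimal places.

59.43

N = 152; target position k = 10/100 · 152 = 15.2.
Cumulative frequencies: 9, 16, 45, 70, 98, 124, 152.
Observation 15.2 falls in the class 55 – <60.
L = 55, CF = 9, f = 7, h = 5.
P10 = 55 + ((15.2 − 9)/7)·5 = 55 + 4.42857 = 59.4286.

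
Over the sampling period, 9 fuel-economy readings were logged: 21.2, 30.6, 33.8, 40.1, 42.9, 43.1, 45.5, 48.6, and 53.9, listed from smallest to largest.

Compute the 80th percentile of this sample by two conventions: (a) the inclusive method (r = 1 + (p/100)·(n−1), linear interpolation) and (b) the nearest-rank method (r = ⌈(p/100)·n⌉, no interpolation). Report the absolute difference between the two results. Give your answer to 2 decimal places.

1.86

n = 9.
(a) r = 7.4; between ranks 7 (45.5) and 8 (48.6): 46.74.
(b) the nearest-rank method: rank 8 → 48.6.
|46.74 − 48.6| = 1.86.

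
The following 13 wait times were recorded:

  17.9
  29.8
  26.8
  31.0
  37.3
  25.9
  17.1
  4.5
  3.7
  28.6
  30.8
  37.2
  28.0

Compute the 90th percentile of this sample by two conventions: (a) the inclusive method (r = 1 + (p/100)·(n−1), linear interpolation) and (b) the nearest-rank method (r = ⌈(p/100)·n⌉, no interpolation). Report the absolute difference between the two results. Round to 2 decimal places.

Sorted: 3.7, 4.5, 17.1, 17.9, 25.9, 26.8, 28.0, 28.6, 29.8, 30.8, 31.0, 37.2, 37.3.
n = 13.
(a) r = 11.8; between ranks 11 (31.0) and 12 (37.2): 35.96.
(b) the nearest-rank method: rank 12 → 37.2.
|35.96 − 37.2| = 1.24.

1.24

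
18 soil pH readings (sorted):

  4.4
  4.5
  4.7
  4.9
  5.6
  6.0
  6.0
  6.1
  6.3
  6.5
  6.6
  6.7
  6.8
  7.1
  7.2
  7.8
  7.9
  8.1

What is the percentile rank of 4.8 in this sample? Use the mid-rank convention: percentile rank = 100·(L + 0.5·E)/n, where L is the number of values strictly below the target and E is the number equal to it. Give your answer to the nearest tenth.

Count below 4.8: L = 3; count equal: E = 0; n = 18.
Percentile rank = 100·(3 + 0.5·0)/18 = 100·3/18 = 16.67.

16.7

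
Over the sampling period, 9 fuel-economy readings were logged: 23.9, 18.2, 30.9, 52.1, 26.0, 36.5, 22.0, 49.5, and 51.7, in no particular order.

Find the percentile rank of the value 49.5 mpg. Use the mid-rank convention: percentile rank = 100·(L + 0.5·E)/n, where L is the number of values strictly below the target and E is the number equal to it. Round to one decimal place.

Sorted: 18.2, 22.0, 23.9, 26.0, 30.9, 36.5, 49.5, 51.7, 52.1.
Count below 49.5: L = 6; count equal: E = 1; n = 9.
Percentile rank = 100·(6 + 0.5·1)/9 = 100·6.5/9 = 72.22.

72.2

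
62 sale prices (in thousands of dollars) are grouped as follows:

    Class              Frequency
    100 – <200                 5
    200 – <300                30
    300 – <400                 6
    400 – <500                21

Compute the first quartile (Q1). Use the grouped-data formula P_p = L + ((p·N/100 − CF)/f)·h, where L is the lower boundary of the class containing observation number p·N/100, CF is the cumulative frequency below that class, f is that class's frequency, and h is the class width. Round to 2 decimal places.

235.00

N = 62; target position k = 25/100 · 62 = 15.5.
Cumulative frequencies: 5, 35, 41, 62.
Observation 15.5 falls in the class 200 – <300.
L = 200, CF = 5, f = 30, h = 100.
P25 = 200 + ((15.5 − 5)/30)·100 = 200 + 35 = 235.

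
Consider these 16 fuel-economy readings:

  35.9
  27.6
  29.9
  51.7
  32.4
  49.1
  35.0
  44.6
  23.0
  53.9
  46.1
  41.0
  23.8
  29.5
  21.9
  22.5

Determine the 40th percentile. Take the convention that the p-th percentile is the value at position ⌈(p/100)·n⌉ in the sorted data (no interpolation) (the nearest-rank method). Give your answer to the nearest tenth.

29.9

Sorted: 21.9, 22.5, 23.0, 23.8, 27.6, 29.5, 29.9, 32.4, 35.0, 35.9, 41.0, 44.6, 46.1, 49.1, 51.7, 53.9.
n = 16.
Position = ⌈40/100 · 16⌉ = ⌈6.4⌉ = 7.
The value at rank 7 is 29.9.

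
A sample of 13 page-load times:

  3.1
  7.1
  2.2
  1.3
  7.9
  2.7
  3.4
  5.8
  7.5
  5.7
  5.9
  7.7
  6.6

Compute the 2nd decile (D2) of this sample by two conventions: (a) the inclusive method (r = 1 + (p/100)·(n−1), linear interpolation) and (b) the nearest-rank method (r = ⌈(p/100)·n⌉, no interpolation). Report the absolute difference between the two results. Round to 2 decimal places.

Sorted: 1.3, 2.2, 2.7, 3.1, 3.4, 5.7, 5.8, 5.9, 6.6, 7.1, 7.5, 7.7, 7.9.
n = 13.
(a) r = 3.4; between ranks 3 (2.7) and 4 (3.1): 2.86.
(b) the nearest-rank method: rank 3 → 2.7.
|2.86 − 2.7| = 0.16.

0.16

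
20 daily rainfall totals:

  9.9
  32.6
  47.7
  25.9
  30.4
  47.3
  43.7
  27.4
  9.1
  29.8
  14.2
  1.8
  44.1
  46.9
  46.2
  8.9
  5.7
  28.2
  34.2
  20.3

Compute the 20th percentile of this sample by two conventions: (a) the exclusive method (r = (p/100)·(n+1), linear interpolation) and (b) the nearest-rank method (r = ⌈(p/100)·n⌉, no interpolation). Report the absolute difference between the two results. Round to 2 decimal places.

0.16

Sorted: 1.8, 5.7, 8.9, 9.1, 9.9, 14.2, 20.3, 25.9, 27.4, 28.2, 29.8, 30.4, 32.6, 34.2, 43.7, 44.1, 46.2, 46.9, 47.3, 47.7.
n = 20.
(a) r = 4.2; between ranks 4 (9.1) and 5 (9.9): 9.26.
(b) the nearest-rank method: rank 4 → 9.1.
|9.26 − 9.1| = 0.16.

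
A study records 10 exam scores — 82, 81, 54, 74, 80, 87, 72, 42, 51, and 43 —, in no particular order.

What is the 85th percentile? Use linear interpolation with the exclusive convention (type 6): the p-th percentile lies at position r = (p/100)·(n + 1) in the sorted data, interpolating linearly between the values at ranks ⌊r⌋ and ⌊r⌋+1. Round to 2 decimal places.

Sorted: 42, 43, 51, 54, 72, 74, 80, 81, 82, 87.
n = 10.
r = (85/100)·(10 + 1) = 9.35.
Rank 9 is 82 and rank 10 is 87.
Interpolate: 82 + 0.35·(87 − 82) = 82 + 0.35·5 = 83.75.

83.75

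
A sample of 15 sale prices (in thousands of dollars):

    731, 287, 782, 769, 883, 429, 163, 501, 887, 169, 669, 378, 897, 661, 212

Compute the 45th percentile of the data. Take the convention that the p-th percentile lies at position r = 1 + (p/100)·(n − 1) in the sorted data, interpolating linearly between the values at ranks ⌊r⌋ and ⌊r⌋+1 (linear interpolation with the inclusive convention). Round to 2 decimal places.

Sorted: 163, 169, 212, 287, 378, 429, 501, 661, 669, 731, 769, 782, 883, 887, 897.
n = 15.
r = 1 + (45/100)·(15 − 1) = 1 + 6.3 = 7.3.
Rank 7 is 501 and rank 8 is 661.
Interpolate: 501 + 0.3·(661 − 501) = 501 + 0.3·160 = 549.

549.00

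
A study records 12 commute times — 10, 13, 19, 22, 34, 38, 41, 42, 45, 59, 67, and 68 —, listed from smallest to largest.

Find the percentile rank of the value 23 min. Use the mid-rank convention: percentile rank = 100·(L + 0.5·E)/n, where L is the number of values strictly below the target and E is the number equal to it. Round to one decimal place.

Count below 23: L = 4; count equal: E = 0; n = 12.
Percentile rank = 100·(4 + 0.5·0)/12 = 100·4/12 = 33.33.

33.3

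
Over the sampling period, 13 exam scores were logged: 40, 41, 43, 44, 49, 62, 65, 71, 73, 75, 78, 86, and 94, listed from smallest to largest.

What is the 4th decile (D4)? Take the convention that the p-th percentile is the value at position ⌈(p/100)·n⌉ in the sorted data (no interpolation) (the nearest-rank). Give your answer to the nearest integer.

62

n = 13.
Position = ⌈40/100 · 13⌉ = ⌈5.2⌉ = 6.
The value at rank 6 is 62.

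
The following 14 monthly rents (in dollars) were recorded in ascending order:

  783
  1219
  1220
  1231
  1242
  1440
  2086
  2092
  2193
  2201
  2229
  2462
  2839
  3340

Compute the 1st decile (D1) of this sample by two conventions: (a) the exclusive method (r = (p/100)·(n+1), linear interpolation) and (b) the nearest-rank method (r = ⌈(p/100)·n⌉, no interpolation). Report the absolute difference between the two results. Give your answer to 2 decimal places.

n = 14.
(a) r = 1.5; between ranks 1 (783) and 2 (1219): 1001.
(b) the nearest-rank method: rank 2 → 1219.
|1001 − 1219| = 218.

218.00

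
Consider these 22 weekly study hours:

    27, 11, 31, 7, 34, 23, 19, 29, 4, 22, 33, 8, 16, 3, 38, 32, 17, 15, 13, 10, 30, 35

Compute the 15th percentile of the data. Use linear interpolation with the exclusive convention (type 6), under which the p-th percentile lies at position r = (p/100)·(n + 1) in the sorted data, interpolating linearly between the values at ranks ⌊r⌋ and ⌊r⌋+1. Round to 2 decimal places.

7.45

Sorted: 3, 4, 7, 8, 10, 11, 13, 15, 16, 17, 19, 22, 23, 27, 29, 30, 31, 32, 33, 34, 35, 38.
n = 22.
r = (15/100)·(22 + 1) = 3.45.
Rank 3 is 7 and rank 4 is 8.
Interpolate: 7 + 0.45·(8 − 7) = 7 + 0.45·1 = 7.45.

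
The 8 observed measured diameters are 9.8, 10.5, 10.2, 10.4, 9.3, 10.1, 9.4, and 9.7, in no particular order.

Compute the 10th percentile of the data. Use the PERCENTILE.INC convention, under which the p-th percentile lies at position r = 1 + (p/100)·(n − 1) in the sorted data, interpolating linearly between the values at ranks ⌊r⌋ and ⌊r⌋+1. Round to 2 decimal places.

9.37

Sorted: 9.3, 9.4, 9.7, 9.8, 10.1, 10.2, 10.4, 10.5.
n = 8.
r = 1 + (10/100)·(8 − 1) = 1 + 0.7 = 1.7.
Rank 1 is 9.3 and rank 2 is 9.4.
Interpolate: 9.3 + 0.7·(9.4 − 9.3) = 9.3 + 0.7·0.1 = 9.37.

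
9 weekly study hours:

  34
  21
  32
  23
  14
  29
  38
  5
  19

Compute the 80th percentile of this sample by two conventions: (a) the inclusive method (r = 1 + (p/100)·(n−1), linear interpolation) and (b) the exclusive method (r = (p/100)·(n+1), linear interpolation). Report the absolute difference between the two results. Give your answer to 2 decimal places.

1.20

Sorted: 5, 14, 19, 21, 23, 29, 32, 34, 38.
n = 9.
(a) r = 7.4; between ranks 7 (32) and 8 (34): 32.8.
(b) r = 8 → value at rank 8 = 34.
|32.8 − 34| = 1.2.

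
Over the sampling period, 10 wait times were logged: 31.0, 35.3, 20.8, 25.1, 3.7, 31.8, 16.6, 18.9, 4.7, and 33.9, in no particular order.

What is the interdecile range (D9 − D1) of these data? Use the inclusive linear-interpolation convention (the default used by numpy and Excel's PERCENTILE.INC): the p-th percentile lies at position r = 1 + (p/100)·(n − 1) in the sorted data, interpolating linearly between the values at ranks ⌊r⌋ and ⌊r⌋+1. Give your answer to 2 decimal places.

29.44

Sorted: 3.7, 4.7, 16.6, 18.9, 20.8, 25.1, 31.0, 31.8, 33.9, 35.3.
n = 10.
P10: r = 1.9; ranks 1–2 are 3.7, 4.7; interpolating gives 4.6.
P90: r = 9.1; ranks 9–10 are 33.9, 35.3; interpolating gives 34.04.
Difference: 34.04 − 4.6 = 29.44.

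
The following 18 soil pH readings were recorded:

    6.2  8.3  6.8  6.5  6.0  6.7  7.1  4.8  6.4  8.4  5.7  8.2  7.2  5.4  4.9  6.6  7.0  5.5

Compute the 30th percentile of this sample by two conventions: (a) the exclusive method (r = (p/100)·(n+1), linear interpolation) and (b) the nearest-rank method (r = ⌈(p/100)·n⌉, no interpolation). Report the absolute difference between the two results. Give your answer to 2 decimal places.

Sorted: 4.8, 4.9, 5.4, 5.5, 5.7, 6.0, 6.2, 6.4, 6.5, 6.6, 6.7, 6.8, 7.0, 7.1, 7.2, 8.2, 8.3, 8.4.
n = 18.
(a) r = 5.7; between ranks 5 (5.7) and 6 (6.0): 5.91.
(b) the nearest-rank method: rank 6 → 6.
|5.91 − 6| = 0.09.

0.09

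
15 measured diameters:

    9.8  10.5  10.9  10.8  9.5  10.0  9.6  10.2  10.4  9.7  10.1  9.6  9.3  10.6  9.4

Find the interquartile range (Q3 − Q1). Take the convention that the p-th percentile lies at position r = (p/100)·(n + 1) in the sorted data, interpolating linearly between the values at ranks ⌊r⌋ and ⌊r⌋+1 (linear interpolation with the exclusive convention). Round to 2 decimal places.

Sorted: 9.3, 9.4, 9.5, 9.6, 9.6, 9.7, 9.8, 10.0, 10.1, 10.2, 10.4, 10.5, 10.6, 10.8, 10.9.
n = 15.
P25: r = 4 (integer) → 9.6.
P75: r = 12 (integer) → 10.5.
Difference: 10.5 − 9.6 = 0.9.

0.90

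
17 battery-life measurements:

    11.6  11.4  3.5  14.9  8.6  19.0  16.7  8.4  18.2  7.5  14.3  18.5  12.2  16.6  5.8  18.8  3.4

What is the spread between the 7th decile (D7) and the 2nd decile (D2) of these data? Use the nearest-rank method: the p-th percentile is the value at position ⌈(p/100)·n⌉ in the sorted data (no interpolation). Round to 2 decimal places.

Sorted: 3.4, 3.5, 5.8, 7.5, 8.4, 8.6, 11.4, 11.6, 12.2, 14.3, 14.9, 16.6, 16.7, 18.2, 18.5, 18.8, 19.0.
n = 17.
P20: rank ⌈20/100·17⌉ = 4 → 7.5.
P70: rank ⌈70/100·17⌉ = 12 → 16.6.
Difference: 16.6 − 7.5 = 9.1.

9.10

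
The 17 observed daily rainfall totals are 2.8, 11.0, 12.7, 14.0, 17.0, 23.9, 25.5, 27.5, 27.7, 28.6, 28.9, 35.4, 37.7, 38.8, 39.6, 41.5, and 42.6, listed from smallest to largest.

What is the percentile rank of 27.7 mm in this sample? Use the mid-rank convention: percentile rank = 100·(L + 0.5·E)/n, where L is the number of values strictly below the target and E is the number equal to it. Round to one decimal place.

Count below 27.7: L = 8; count equal: E = 1; n = 17.
Percentile rank = 100·(8 + 0.5·1)/17 = 100·8.5/17 = 50.

50.0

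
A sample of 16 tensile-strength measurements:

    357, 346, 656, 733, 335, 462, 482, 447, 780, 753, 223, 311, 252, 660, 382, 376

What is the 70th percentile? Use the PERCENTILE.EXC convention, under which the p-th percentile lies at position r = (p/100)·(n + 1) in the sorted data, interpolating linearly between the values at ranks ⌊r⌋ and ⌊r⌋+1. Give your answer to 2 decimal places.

Sorted: 223, 252, 311, 335, 346, 357, 376, 382, 447, 462, 482, 656, 660, 733, 753, 780.
n = 16.
r = (70/100)·(16 + 1) = 11.9.
Rank 11 is 482 and rank 12 is 656.
Interpolate: 482 + 0.9·(656 − 482) = 482 + 0.9·174 = 638.6.

638.60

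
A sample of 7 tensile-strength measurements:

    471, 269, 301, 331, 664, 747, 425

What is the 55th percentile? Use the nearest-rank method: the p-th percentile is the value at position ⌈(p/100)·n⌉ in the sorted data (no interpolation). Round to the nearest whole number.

425

Sorted: 269, 301, 331, 425, 471, 664, 747.
n = 7.
Position = ⌈55/100 · 7⌉ = ⌈3.85⌉ = 4.
The value at rank 4 is 425.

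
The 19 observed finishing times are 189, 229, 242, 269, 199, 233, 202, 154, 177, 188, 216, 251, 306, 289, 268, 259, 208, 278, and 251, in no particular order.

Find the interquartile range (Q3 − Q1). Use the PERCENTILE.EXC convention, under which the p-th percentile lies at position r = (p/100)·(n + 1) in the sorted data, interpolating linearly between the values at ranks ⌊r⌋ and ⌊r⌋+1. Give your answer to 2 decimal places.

69.00

Sorted: 154, 177, 188, 189, 199, 202, 208, 216, 229, 233, 242, 251, 251, 259, 268, 269, 278, 289, 306.
n = 19.
P25: r = 5 (integer) → 199.
P75: r = 15 (integer) → 268.
Difference: 268 − 199 = 69.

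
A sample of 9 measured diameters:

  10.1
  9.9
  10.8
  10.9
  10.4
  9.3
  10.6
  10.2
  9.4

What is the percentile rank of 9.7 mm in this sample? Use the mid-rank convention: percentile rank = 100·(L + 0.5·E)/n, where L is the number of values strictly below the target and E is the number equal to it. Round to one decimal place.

22.2

Sorted: 9.3, 9.4, 9.9, 10.1, 10.2, 10.4, 10.6, 10.8, 10.9.
Count below 9.7: L = 2; count equal: E = 0; n = 9.
Percentile rank = 100·(2 + 0.5·0)/9 = 100·2/9 = 22.22.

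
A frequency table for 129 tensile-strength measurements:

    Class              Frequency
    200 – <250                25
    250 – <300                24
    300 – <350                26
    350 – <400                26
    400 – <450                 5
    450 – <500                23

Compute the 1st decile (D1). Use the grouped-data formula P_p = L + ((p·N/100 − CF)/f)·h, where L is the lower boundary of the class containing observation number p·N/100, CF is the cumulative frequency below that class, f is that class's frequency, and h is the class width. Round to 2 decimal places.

N = 129; target position k = 10/100 · 129 = 12.9.
Cumulative frequencies: 25, 49, 75, 101, 106, 129.
Observation 12.9 falls in the class 200 – <250.
L = 200, CF = 0, f = 25, h = 50.
P10 = 200 + ((12.9 − 0)/25)·50 = 200 + 25.8 = 225.8.

225.80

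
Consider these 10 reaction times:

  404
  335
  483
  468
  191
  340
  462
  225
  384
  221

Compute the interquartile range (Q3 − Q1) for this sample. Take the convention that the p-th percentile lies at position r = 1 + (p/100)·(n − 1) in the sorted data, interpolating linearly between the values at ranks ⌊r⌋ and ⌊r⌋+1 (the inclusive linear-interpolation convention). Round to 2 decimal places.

Sorted: 191, 221, 225, 335, 340, 384, 404, 462, 468, 483.
n = 10.
P25: r = 3.25; ranks 3–4 are 225, 335; interpolating gives 252.5.
P75: r = 7.75; ranks 7–8 are 404, 462; interpolating gives 447.5.
Difference: 447.5 − 252.5 = 195.

195.00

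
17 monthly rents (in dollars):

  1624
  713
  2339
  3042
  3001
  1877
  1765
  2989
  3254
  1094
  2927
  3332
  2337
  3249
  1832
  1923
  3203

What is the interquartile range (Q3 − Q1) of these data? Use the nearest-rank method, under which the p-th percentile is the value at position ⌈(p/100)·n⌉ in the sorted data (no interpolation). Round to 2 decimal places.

1210.00

Sorted: 713, 1094, 1624, 1765, 1832, 1877, 1923, 2337, 2339, 2927, 2989, 3001, 3042, 3203, 3249, 3254, 3332.
n = 17.
P25: rank ⌈25/100·17⌉ = 5 → 1832.
P75: rank ⌈75/100·17⌉ = 13 → 3042.
Difference: 3042 − 1832 = 1210.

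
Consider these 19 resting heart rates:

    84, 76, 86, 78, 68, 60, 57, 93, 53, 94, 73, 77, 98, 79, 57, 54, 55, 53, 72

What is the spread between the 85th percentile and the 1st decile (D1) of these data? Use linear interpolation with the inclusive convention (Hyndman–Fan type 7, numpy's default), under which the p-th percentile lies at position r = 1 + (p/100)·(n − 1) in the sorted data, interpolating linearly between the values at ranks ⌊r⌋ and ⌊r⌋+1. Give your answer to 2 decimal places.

Sorted: 53, 53, 54, 55, 57, 57, 60, 68, 72, 73, 76, 77, 78, 79, 84, 86, 93, 94, 98.
n = 19.
P10: r = 2.8; ranks 2–3 are 53, 54; interpolating gives 53.8.
P85: r = 16.3; ranks 16–17 are 86, 93; interpolating gives 88.1.
Difference: 88.1 − 53.8 = 34.3.

34.30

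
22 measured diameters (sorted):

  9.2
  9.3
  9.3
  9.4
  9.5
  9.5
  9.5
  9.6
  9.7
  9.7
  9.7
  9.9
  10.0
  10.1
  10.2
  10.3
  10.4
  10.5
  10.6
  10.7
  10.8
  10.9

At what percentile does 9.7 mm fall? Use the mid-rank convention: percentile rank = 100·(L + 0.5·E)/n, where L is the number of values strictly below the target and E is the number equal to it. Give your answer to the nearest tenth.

43.2

Count below 9.7: L = 8; count equal: E = 3; n = 22.
Percentile rank = 100·(8 + 0.5·3)/22 = 100·9.5/22 = 43.18.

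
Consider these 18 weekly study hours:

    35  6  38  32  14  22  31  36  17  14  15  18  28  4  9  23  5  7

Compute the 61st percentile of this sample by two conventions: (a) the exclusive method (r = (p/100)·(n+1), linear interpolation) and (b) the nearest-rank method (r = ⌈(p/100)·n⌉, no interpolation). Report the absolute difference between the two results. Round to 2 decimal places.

Sorted: 4, 5, 6, 7, 9, 14, 14, 15, 17, 18, 22, 23, 28, 31, 32, 35, 36, 38.
n = 18.
(a) r = 11.59; between ranks 11 (22) and 12 (23): 22.59.
(b) the nearest-rank method: rank 11 → 22.
|22.59 − 22| = 0.59.

0.59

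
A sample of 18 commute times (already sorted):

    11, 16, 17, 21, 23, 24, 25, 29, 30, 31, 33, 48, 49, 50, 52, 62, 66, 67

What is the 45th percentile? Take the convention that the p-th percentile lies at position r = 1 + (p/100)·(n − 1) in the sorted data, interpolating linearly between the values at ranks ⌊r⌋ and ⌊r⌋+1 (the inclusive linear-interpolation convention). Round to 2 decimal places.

n = 18.
r = 1 + (45/100)·(18 − 1) = 1 + 7.65 = 8.65.
Rank 8 is 29 and rank 9 is 30.
Interpolate: 29 + 0.65·(30 − 29) = 29 + 0.65·1 = 29.65.

29.65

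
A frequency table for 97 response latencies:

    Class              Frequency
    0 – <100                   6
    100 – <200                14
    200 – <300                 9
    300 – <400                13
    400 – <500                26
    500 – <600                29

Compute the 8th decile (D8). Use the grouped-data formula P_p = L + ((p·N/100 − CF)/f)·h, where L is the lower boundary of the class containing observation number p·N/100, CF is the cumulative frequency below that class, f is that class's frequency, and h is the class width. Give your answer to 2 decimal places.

N = 97; target position k = 80/100 · 97 = 77.6.
Cumulative frequencies: 6, 20, 29, 42, 68, 97.
Observation 77.6 falls in the class 500 – <600.
L = 500, CF = 68, f = 29, h = 100.
P80 = 500 + ((77.6 − 68)/29)·100 = 500 + 33.1034 = 533.103.

533.10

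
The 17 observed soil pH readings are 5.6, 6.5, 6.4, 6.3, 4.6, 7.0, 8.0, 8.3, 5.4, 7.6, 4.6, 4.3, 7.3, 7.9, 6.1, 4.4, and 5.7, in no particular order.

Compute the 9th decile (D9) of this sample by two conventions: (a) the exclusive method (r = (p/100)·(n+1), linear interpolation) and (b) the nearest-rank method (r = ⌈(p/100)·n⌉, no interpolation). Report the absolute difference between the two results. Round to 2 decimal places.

Sorted: 4.3, 4.4, 4.6, 4.6, 5.4, 5.6, 5.7, 6.1, 6.3, 6.4, 6.5, 7.0, 7.3, 7.6, 7.9, 8.0, 8.3.
n = 17.
(a) r = 16.2; between ranks 16 (8.0) and 17 (8.3): 8.06.
(b) the nearest-rank method: rank 16 → 8.
|8.06 − 8| = 0.06.

0.06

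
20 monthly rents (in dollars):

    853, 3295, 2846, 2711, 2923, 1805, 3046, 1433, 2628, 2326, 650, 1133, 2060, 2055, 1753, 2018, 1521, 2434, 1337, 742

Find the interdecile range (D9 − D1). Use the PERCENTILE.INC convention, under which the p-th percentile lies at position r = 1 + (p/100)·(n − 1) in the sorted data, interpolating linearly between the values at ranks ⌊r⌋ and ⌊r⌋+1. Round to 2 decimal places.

Sorted: 650, 742, 853, 1133, 1337, 1433, 1521, 1753, 1805, 2018, 2055, 2060, 2326, 2434, 2628, 2711, 2846, 2923, 3046, 3295.
n = 20.
P10: r = 2.9; ranks 2–3 are 742, 853; interpolating gives 841.9.
P90: r = 18.1; ranks 18–19 are 2923, 3046; interpolating gives 2935.3.
Difference: 2935.3 − 841.9 = 2093.4.

2093.40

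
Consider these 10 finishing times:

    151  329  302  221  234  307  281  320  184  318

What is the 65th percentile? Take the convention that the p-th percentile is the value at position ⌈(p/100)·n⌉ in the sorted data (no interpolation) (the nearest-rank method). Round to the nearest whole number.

307

Sorted: 151, 184, 221, 234, 281, 302, 307, 318, 320, 329.
n = 10.
Position = ⌈65/100 · 10⌉ = ⌈6.5⌉ = 7.
The value at rank 7 is 307.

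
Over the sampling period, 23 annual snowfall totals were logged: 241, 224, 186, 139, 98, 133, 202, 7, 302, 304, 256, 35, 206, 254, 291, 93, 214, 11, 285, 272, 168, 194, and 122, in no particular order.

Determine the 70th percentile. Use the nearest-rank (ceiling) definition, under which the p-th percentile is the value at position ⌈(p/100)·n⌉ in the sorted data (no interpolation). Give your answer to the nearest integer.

254

Sorted: 7, 11, 35, 93, 98, 122, 133, 139, 168, 186, 194, 202, 206, 214, 224, 241, 254, 256, 272, 285, 291, 302, 304.
n = 23.
Position = ⌈70/100 · 23⌉ = ⌈16.1⌉ = 17.
The value at rank 17 is 254.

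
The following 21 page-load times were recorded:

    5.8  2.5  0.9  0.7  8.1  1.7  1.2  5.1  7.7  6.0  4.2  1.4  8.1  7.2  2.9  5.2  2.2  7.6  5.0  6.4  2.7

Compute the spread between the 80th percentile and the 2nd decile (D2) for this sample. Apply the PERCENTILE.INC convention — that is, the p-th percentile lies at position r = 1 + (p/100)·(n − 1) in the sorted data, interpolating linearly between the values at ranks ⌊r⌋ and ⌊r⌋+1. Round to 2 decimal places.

5.50

Sorted: 0.7, 0.9, 1.2, 1.4, 1.7, 2.2, 2.5, 2.7, 2.9, 4.2, 5.0, 5.1, 5.2, 5.8, 6.0, 6.4, 7.2, 7.6, 7.7, 8.1, 8.1.
n = 21.
P20: r = 5 (integer) → 1.7.
P80: r = 17 (integer) → 7.2.
Difference: 7.2 − 1.7 = 5.5.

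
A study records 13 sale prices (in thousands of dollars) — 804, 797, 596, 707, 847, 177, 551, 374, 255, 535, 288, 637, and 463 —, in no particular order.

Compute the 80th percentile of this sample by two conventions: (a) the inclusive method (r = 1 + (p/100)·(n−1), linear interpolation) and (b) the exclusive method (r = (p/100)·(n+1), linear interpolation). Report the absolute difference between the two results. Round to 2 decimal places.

37.40

Sorted: 177, 255, 288, 374, 463, 535, 551, 596, 637, 707, 797, 804, 847.
n = 13.
(a) r = 10.6; between ranks 10 (707) and 11 (797): 761.
(b) r = 11.2; between ranks 11 (797) and 12 (804): 798.4.
|761 − 798.4| = 37.4.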